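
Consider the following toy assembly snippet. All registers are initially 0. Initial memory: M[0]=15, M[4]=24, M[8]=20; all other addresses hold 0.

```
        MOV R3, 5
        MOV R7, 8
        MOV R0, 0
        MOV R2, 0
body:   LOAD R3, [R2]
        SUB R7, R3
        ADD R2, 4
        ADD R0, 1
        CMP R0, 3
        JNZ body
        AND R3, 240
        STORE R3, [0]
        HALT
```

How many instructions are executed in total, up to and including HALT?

25

R3=5
R7=8
R0=0
R2=0
R3=M[0]=15
R7=8-15=-7
R2=0+4=4
R0=0+1=1
CMP R0, 3  (cmp 1,3)
JNZ body: taken
R3=M[4]=24
R7=(-7)-24=-31
R2=4+4=8
R0=1+1=2
CMP R0, 3  (cmp 2,3)
JNZ body: taken
R3=M[8]=20
R7=(-31)-20=-51
R2=8+4=12
R0=2+1=3
CMP R0, 3  (cmp 3,3)
JNZ body: not taken
R3=20&240=16
STORE R3, [0] → M[0]=16
halt.
Total executed instructions: 25.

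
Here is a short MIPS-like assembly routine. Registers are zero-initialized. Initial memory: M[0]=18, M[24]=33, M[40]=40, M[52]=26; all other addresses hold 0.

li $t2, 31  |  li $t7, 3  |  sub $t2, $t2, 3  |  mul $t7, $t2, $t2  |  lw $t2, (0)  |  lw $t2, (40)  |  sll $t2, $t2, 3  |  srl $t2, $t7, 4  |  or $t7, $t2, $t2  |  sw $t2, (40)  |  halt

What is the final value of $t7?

$t2=31
$t7=3
$t2=31-3=28
$t7=28*28=784
$t2=M[0]=18
$t2=M[40]=40
$t2=40<<3=320
$t2=784>>4=49
$t7=49|49=49
sw $t2, (40) → M[40]=49
halt.

49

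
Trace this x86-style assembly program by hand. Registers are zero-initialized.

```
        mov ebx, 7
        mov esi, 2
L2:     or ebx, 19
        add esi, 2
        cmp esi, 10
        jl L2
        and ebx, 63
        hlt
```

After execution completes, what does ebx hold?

mov ebx, 7 → ebx=7
mov esi, 2 → esi=2
or ebx, 19 → ebx=7|19=23
add esi, 2 → esi=2+2=4
cmp esi, 10  (cmp 4,10)
jl L2: taken
or ebx, 19 → ebx=23|19=23
add esi, 2 → esi=4+2=6
cmp esi, 10  (cmp 6,10)
jl L2: taken
or ebx, 19 → ebx=23|19=23
add esi, 2 → esi=6+2=8
cmp esi, 10  (cmp 8,10)
jl L2: taken
or ebx, 19 → ebx=23|19=23
add esi, 2 → esi=8+2=10
cmp esi, 10  (cmp 10,10)
jl L2: not taken
and ebx, 63 → ebx=23&63=23
halt.

23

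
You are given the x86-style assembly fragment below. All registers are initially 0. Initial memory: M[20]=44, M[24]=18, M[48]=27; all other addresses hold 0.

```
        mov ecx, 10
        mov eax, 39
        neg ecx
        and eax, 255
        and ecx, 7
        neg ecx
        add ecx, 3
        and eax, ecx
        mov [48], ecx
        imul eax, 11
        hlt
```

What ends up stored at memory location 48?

-3

after mov ecx, 10: ecx=10
after mov eax, 39: eax=39
after neg ecx: ecx=-(10)=-10
after and eax, 255: eax=39&255=39
after and ecx, 7: ecx=(-10)&7=6
after neg ecx: ecx=-(6)=-6
after add ecx, 3: ecx=(-6)+3=-3
after and eax, ecx: eax=39&(-3)=37
mov [48], ecx → M[48]=-3
after imul eax, 11: eax=37*11=407
halt.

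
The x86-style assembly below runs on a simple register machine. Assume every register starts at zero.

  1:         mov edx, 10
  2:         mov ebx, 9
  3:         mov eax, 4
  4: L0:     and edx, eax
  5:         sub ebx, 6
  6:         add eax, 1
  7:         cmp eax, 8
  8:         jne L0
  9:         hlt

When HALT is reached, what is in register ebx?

-15

after mov edx, 10: edx=10
after mov ebx, 9: ebx=9
after mov eax, 4: eax=4
after and edx, eax: edx=10&4=0
after sub ebx, 6: ebx=9-6=3
after add eax, 1: eax=4+1=5
cmp eax, 8  (cmp 5,8)
jne L0: taken
after and edx, eax: edx=0&5=0
after sub ebx, 6: ebx=3-6=-3
after add eax, 1: eax=5+1=6
cmp eax, 8  (cmp 6,8)
jne L0: taken
after and edx, eax: edx=0&6=0
after sub ebx, 6: ebx=(-3)-6=-9
after add eax, 1: eax=6+1=7
cmp eax, 8  (cmp 7,8)
jne L0: taken
after and edx, eax: edx=0&7=0
after sub ebx, 6: ebx=(-9)-6=-15
after add eax, 1: eax=7+1=8
cmp eax, 8  (cmp 8,8)
jne L0: not taken
halt.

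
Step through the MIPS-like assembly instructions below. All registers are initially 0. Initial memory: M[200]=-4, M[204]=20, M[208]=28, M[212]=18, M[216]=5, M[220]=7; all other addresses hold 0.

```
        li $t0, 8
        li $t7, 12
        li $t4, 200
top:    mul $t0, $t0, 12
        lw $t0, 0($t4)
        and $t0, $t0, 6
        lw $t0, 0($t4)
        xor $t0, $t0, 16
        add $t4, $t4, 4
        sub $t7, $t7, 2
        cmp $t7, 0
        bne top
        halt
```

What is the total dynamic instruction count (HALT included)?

after li $t0, 8: $t0=8
after li $t7, 12: $t7=12
after li $t4, 200: $t4=200
after mul $t0, $t0, 12: $t0=8*12=96
after lw $t0, 0($t4): $t0=M[200]=-4
after and $t0, $t0, 6: $t0=(-4)&6=4
after lw $t0, 0($t4): $t0=M[200]=-4
after xor $t0, $t0, 16: $t0=(-4)^16=-20
after add $t4, $t4, 4: $t4=200+4=204
after sub $t7, $t7, 2: $t7=12-2=10
cmp $t7, 0  (cmp 10,0)
bne top: taken
after mul $t0, $t0, 12: $t0=(-20)*12=-240
after lw $t0, 0($t4): $t0=M[204]=20
after and $t0, $t0, 6: $t0=20&6=4
after lw $t0, 0($t4): $t0=M[204]=20
after xor $t0, $t0, 16: $t0=20^16=4
after add $t4, $t4, 4: $t4=204+4=208
after sub $t7, $t7, 2: $t7=10-2=8
cmp $t7, 0  (cmp 8,0)
bne top: taken
after mul $t0, $t0, 12: $t0=4*12=48
after lw $t0, 0($t4): $t0=M[208]=28
after and $t0, $t0, 6: $t0=28&6=4
after lw $t0, 0($t4): $t0=M[208]=28
after xor $t0, $t0, 16: $t0=28^16=12
after add $t4, $t4, 4: $t4=208+4=212
after sub $t7, $t7, 2: $t7=8-2=6
cmp $t7, 0  (cmp 6,0)
bne top: taken
after mul $t0, $t0, 12: $t0=12*12=144
after lw $t0, 0($t4): $t0=M[212]=18
after and $t0, $t0, 6: $t0=18&6=2
after lw $t0, 0($t4): $t0=M[212]=18
after xor $t0, $t0, 16: $t0=18^16=2
after add $t4, $t4, 4: $t4=212+4=216
after sub $t7, $t7, 2: $t7=6-2=4
cmp $t7, 0  (cmp 4,0)
bne top: taken
after mul $t0, $t0, 12: $t0=2*12=24
after lw $t0, 0($t4): $t0=M[216]=5
after and $t0, $t0, 6: $t0=5&6=4
after lw $t0, 0($t4): $t0=M[216]=5
after xor $t0, $t0, 16: $t0=5^16=21
after add $t4, $t4, 4: $t4=216+4=220
after sub $t7, $t7, 2: $t7=4-2=2
cmp $t7, 0  (cmp 2,0)
bne top: taken
after mul $t0, $t0, 12: $t0=21*12=252
after lw $t0, 0($t4): $t0=M[220]=7
after and $t0, $t0, 6: $t0=7&6=6
after lw $t0, 0($t4): $t0=M[220]=7
after xor $t0, $t0, 16: $t0=7^16=23
after add $t4, $t4, 4: $t4=220+4=224
after sub $t7, $t7, 2: $t7=2-2=0
cmp $t7, 0  (cmp 0,0)
bne top: not taken
halt.
Total executed instructions: 58.

58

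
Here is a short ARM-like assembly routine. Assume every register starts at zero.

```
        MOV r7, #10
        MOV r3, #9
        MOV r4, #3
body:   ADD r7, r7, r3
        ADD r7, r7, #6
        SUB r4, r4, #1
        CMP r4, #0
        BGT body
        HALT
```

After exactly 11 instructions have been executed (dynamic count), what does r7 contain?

40

after MOV r7, #10: r7=10
after MOV r3, #9: r3=9
after MOV r4, #3: r4=3
after ADD r7, r7, r3: r7=10+9=19
after ADD r7, r7, #6: r7=19+6=25
after SUB r4, r4, #1: r4=3-1=2
CMP r4, #0  (cmp 2,0)
BGT body: taken
after ADD r7, r7, r3: r7=25+9=34
after ADD r7, r7, #6: r7=34+6=40
after SUB r4, r4, #1: r4=2-1=1
After step 11: r7 = 40.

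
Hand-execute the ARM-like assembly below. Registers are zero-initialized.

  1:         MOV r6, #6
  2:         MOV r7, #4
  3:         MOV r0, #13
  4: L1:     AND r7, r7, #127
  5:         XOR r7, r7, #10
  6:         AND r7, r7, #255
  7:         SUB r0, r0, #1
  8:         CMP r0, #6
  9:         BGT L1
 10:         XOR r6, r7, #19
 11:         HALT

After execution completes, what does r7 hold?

r6=6
r7=4
r0=13
r7=4&127=4
r7=4^10=14
r7=14&255=14
r0=13-1=12
CMP r0, #6  (cmp 12,6)
BGT L1: taken
r7=14&127=14
r7=14^10=4
r7=4&255=4
r0=12-1=11
CMP r0, #6  (cmp 11,6)
BGT L1: taken
r7=4&127=4
r7=4^10=14
r7=14&255=14
r0=11-1=10
CMP r0, #6  (cmp 10,6)
BGT L1: taken
r7=14&127=14
r7=14^10=4
r7=4&255=4
r0=10-1=9
CMP r0, #6  (cmp 9,6)
BGT L1: taken
r7=4&127=4
r7=4^10=14
r7=14&255=14
r0=9-1=8
CMP r0, #6  (cmp 8,6)
BGT L1: taken
r7=14&127=14
r7=14^10=4
r7=4&255=4
r0=8-1=7
CMP r0, #6  (cmp 7,6)
BGT L1: taken
r7=4&127=4
r7=4^10=14
r7=14&255=14
r0=7-1=6
CMP r0, #6  (cmp 6,6)
BGT L1: not taken
r6=14^19=29
halt.

14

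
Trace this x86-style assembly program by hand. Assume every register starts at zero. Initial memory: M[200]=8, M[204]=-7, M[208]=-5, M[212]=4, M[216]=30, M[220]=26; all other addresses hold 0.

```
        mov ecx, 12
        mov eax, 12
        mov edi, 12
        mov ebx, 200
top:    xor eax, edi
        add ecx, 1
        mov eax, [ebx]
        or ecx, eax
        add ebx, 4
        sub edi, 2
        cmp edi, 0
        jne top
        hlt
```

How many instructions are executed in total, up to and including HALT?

after mov ecx, 12: ecx=12
after mov eax, 12: eax=12
after mov edi, 12: edi=12
after mov ebx, 200: ebx=200
after xor eax, edi: eax=12^12=0
after add ecx, 1: ecx=12+1=13
after mov eax, [ebx]: eax=M[200]=8
after or ecx, eax: ecx=13|8=13
after add ebx, 4: ebx=200+4=204
after sub edi, 2: edi=12-2=10
cmp edi, 0  (cmp 10,0)
jne top: taken
after xor eax, edi: eax=8^10=2
after add ecx, 1: ecx=13+1=14
after mov eax, [ebx]: eax=M[204]=-7
after or ecx, eax: ecx=14|(-7)=-1
after add ebx, 4: ebx=204+4=208
after sub edi, 2: edi=10-2=8
cmp edi, 0  (cmp 8,0)
jne top: taken
after xor eax, edi: eax=(-7)^8=-15
after add ecx, 1: ecx=(-1)+1=0
after mov eax, [ebx]: eax=M[208]=-5
after or ecx, eax: ecx=0|(-5)=-5
after add ebx, 4: ebx=208+4=212
after sub edi, 2: edi=8-2=6
cmp edi, 0  (cmp 6,0)
jne top: taken
after xor eax, edi: eax=(-5)^6=-3
after add ecx, 1: ecx=(-5)+1=-4
after mov eax, [ebx]: eax=M[212]=4
after or ecx, eax: ecx=(-4)|4=-4
after add ebx, 4: ebx=212+4=216
after sub edi, 2: edi=6-2=4
cmp edi, 0  (cmp 4,0)
jne top: taken
after xor eax, edi: eax=4^4=0
after add ecx, 1: ecx=(-4)+1=-3
after mov eax, [ebx]: eax=M[216]=30
after or ecx, eax: ecx=(-3)|30=-1
after add ebx, 4: ebx=216+4=220
after sub edi, 2: edi=4-2=2
cmp edi, 0  (cmp 2,0)
jne top: taken
after xor eax, edi: eax=30^2=28
after add ecx, 1: ecx=(-1)+1=0
after mov eax, [ebx]: eax=M[220]=26
after or ecx, eax: ecx=0|26=26
after add ebx, 4: ebx=220+4=224
after sub edi, 2: edi=2-2=0
cmp edi, 0  (cmp 0,0)
jne top: not taken
halt.
Total executed instructions: 53.

53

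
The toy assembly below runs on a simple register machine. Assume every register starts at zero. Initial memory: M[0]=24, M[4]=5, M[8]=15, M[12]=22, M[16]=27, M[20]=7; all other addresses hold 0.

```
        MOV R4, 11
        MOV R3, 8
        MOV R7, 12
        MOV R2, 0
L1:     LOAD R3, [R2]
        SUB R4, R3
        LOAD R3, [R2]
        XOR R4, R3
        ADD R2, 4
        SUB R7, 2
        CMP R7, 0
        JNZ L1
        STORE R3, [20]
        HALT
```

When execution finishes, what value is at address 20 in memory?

7

R4=11
R3=8
R7=12
R2=0
R3=M[0]=24
R4=11-24=-13
R3=M[0]=24
R4=(-13)^24=-21
R2=0+4=4
R7=12-2=10
CMP R7, 0  (cmp 10,0)
JNZ L1: taken
R3=M[4]=5
R4=(-21)-5=-26
R3=M[4]=5
R4=(-26)^5=-29
R2=4+4=8
R7=10-2=8
CMP R7, 0  (cmp 8,0)
JNZ L1: taken
R3=M[8]=15
R4=(-29)-15=-44
R3=M[8]=15
R4=(-44)^15=-37
R2=8+4=12
R7=8-2=6
CMP R7, 0  (cmp 6,0)
JNZ L1: taken
R3=M[12]=22
R4=(-37)-22=-59
R3=M[12]=22
R4=(-59)^22=-45
R2=12+4=16
R7=6-2=4
CMP R7, 0  (cmp 4,0)
JNZ L1: taken
R3=M[16]=27
R4=(-45)-27=-72
R3=M[16]=27
R4=(-72)^27=-93
R2=16+4=20
R7=4-2=2
CMP R7, 0  (cmp 2,0)
JNZ L1: taken
R3=M[20]=7
R4=(-93)-7=-100
R3=M[20]=7
R4=(-100)^7=-101
R2=20+4=24
R7=2-2=0
CMP R7, 0  (cmp 0,0)
JNZ L1: not taken
STORE R3, [20] → M[20]=7
halt.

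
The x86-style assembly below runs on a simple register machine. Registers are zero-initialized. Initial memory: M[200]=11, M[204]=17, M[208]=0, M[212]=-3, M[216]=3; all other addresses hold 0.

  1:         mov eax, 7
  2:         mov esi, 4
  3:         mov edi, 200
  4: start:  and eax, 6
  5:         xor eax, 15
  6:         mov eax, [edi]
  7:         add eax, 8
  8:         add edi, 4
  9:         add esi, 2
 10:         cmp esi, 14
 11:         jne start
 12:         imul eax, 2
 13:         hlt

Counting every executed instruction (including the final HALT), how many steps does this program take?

45

after mov eax, 7: eax=7
after mov esi, 4: esi=4
after mov edi, 200: edi=200
after and eax, 6: eax=7&6=6
after xor eax, 15: eax=6^15=9
after mov eax, [edi]: eax=M[200]=11
after add eax, 8: eax=11+8=19
after add edi, 4: edi=200+4=204
after add esi, 2: esi=4+2=6
cmp esi, 14  (cmp 6,14)
jne start: taken
after and eax, 6: eax=19&6=2
after xor eax, 15: eax=2^15=13
after mov eax, [edi]: eax=M[204]=17
after add eax, 8: eax=17+8=25
after add edi, 4: edi=204+4=208
after add esi, 2: esi=6+2=8
cmp esi, 14  (cmp 8,14)
jne start: taken
after and eax, 6: eax=25&6=0
after xor eax, 15: eax=0^15=15
after mov eax, [edi]: eax=M[208]=0
after add eax, 8: eax=0+8=8
after add edi, 4: edi=208+4=212
after add esi, 2: esi=8+2=10
cmp esi, 14  (cmp 10,14)
jne start: taken
after and eax, 6: eax=8&6=0
after xor eax, 15: eax=0^15=15
after mov eax, [edi]: eax=M[212]=-3
after add eax, 8: eax=(-3)+8=5
after add edi, 4: edi=212+4=216
after add esi, 2: esi=10+2=12
cmp esi, 14  (cmp 12,14)
jne start: taken
after and eax, 6: eax=5&6=4
after xor eax, 15: eax=4^15=11
after mov eax, [edi]: eax=M[216]=3
after add eax, 8: eax=3+8=11
after add edi, 4: edi=216+4=220
after add esi, 2: esi=12+2=14
cmp esi, 14  (cmp 14,14)
jne start: not taken
after imul eax, 2: eax=11*2=22
halt.
Total executed instructions: 45.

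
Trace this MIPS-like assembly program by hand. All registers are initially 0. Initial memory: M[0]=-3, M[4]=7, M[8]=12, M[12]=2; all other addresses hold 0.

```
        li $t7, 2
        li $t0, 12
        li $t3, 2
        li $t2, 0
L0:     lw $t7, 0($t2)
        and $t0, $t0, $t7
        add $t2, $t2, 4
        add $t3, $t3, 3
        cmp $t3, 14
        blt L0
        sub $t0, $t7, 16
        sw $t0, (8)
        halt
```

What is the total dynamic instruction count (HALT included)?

31

$t7=2
$t0=12
$t3=2
$t2=0
$t7=M[0]=-3
$t0=12&(-3)=12
$t2=0+4=4
$t3=2+3=5
cmp $t3, 14  (cmp 5,14)
blt L0: taken
$t7=M[4]=7
$t0=12&7=4
$t2=4+4=8
$t3=5+3=8
cmp $t3, 14  (cmp 8,14)
blt L0: taken
$t7=M[8]=12
$t0=4&12=4
$t2=8+4=12
$t3=8+3=11
cmp $t3, 14  (cmp 11,14)
blt L0: taken
$t7=M[12]=2
$t0=4&2=0
$t2=12+4=16
$t3=11+3=14
cmp $t3, 14  (cmp 14,14)
blt L0: not taken
$t0=2-16=-14
sw $t0, (8) → M[8]=-14
halt.
Total executed instructions: 31.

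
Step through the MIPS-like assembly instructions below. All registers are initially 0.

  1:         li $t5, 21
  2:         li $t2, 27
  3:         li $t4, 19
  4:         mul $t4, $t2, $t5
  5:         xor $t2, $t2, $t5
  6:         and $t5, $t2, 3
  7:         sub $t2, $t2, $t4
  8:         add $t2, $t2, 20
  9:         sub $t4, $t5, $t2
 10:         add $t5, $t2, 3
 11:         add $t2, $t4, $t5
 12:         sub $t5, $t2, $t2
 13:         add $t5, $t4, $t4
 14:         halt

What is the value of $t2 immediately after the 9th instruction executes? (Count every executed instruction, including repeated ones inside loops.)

$t5=21
$t2=27
$t4=19
$t4=27*21=567
$t2=27^21=14
$t5=14&3=2
$t2=14-567=-553
$t2=(-553)+20=-533
$t4=2-(-533)=535
After step 9: $t2 = -533.

-533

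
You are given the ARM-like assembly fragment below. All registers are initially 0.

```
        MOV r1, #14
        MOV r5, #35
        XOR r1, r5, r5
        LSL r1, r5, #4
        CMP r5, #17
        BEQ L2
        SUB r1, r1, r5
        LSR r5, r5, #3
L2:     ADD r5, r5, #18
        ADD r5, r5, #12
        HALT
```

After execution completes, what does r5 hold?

34

r1=14
r5=35
r1=35^35=0
r1=35<<4=560
CMP r5, #17  (cmp 35,17)
BEQ L2: not taken
r1=560-35=525
r5=35>>3=4
r5=4+18=22
r5=22+12=34
halt.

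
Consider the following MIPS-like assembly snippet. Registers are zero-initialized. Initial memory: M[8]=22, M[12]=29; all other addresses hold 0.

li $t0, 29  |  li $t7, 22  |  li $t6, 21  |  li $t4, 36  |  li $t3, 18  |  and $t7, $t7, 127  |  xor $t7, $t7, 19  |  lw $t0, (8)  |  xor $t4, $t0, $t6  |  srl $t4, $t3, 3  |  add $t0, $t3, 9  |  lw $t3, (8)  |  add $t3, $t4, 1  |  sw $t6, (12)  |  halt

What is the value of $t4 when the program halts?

2

$t0=29
$t7=22
$t6=21
$t4=36
$t3=18
$t7=22&127=22
$t7=22^19=5
$t0=M[8]=22
$t4=22^21=3
$t4=18>>3=2
$t0=18+9=27
$t3=M[8]=22
$t3=2+1=3
sw $t6, (12) → M[12]=21
halt.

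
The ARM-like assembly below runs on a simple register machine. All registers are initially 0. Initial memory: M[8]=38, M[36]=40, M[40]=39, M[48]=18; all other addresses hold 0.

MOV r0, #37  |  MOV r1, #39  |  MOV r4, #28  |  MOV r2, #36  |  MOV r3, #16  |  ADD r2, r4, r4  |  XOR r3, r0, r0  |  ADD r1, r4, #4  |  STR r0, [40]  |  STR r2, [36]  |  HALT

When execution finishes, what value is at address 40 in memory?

r0=37
r1=39
r4=28
r2=36
r3=16
r2=28+28=56
r3=37^37=0
r1=28+4=32
STR r0, [40] → M[40]=37
STR r2, [36] → M[36]=56
halt.

37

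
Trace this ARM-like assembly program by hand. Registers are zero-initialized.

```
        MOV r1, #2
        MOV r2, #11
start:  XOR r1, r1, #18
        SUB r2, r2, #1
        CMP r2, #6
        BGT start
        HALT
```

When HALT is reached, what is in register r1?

MOV r1, #2 → r1=2
MOV r2, #11 → r2=11
XOR r1, r1, #18 → r1=2^18=16
SUB r2, r2, #1 → r2=11-1=10
CMP r2, #6  (cmp 10,6)
BGT start: taken
XOR r1, r1, #18 → r1=16^18=2
SUB r2, r2, #1 → r2=10-1=9
CMP r2, #6  (cmp 9,6)
BGT start: taken
XOR r1, r1, #18 → r1=2^18=16
SUB r2, r2, #1 → r2=9-1=8
CMP r2, #6  (cmp 8,6)
BGT start: taken
XOR r1, r1, #18 → r1=16^18=2
SUB r2, r2, #1 → r2=8-1=7
CMP r2, #6  (cmp 7,6)
BGT start: taken
XOR r1, r1, #18 → r1=2^18=16
SUB r2, r2, #1 → r2=7-1=6
CMP r2, #6  (cmp 6,6)
BGT start: not taken
halt.

16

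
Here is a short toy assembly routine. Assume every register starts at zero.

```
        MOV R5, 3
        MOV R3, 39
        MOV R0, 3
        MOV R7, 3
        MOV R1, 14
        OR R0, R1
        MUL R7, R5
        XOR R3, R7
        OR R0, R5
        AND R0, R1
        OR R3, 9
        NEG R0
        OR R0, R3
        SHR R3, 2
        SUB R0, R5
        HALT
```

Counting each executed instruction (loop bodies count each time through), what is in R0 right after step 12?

after MOV R5, 3: R5=3
after MOV R3, 39: R3=39
after MOV R0, 3: R0=3
after MOV R7, 3: R7=3
after MOV R1, 14: R1=14
after OR R0, R1: R0=3|14=15
after MUL R7, R5: R7=3*3=9
after XOR R3, R7: R3=39^9=46
after OR R0, R5: R0=15|3=15
after AND R0, R1: R0=15&14=14
after OR R3, 9: R3=46|9=47
after NEG R0: R0=-(14)=-14
After step 12: R0 = -14.

-14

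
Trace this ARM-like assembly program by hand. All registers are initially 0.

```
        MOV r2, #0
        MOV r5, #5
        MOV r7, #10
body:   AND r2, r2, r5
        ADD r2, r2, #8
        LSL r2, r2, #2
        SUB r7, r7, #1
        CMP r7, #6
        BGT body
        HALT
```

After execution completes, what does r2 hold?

r2=0
r5=5
r7=10
r2=0&5=0
r2=0+8=8
r2=8<<2=32
r7=10-1=9
CMP r7, #6  (cmp 9,6)
BGT body: taken
r2=32&5=0
r2=0+8=8
r2=8<<2=32
r7=9-1=8
CMP r7, #6  (cmp 8,6)
BGT body: taken
r2=32&5=0
r2=0+8=8
r2=8<<2=32
r7=8-1=7
CMP r7, #6  (cmp 7,6)
BGT body: taken
r2=32&5=0
r2=0+8=8
r2=8<<2=32
r7=7-1=6
CMP r7, #6  (cmp 6,6)
BGT body: not taken
halt.

32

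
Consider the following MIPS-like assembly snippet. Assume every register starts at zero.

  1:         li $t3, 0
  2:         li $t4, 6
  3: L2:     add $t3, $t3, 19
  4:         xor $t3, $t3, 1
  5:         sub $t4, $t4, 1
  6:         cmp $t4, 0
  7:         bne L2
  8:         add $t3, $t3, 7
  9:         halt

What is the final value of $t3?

li $t3, 0 → $t3=0
li $t4, 6 → $t4=6
add $t3, $t3, 19 → $t3=0+19=19
xor $t3, $t3, 1 → $t3=19^1=18
sub $t4, $t4, 1 → $t4=6-1=5
cmp $t4, 0  (cmp 5,0)
bne L2: taken
add $t3, $t3, 19 → $t3=18+19=37
xor $t3, $t3, 1 → $t3=37^1=36
sub $t4, $t4, 1 → $t4=5-1=4
cmp $t4, 0  (cmp 4,0)
bne L2: taken
add $t3, $t3, 19 → $t3=36+19=55
xor $t3, $t3, 1 → $t3=55^1=54
sub $t4, $t4, 1 → $t4=4-1=3
cmp $t4, 0  (cmp 3,0)
bne L2: taken
add $t3, $t3, 19 → $t3=54+19=73
xor $t3, $t3, 1 → $t3=73^1=72
sub $t4, $t4, 1 → $t4=3-1=2
cmp $t4, 0  (cmp 2,0)
bne L2: taken
add $t3, $t3, 19 → $t3=72+19=91
xor $t3, $t3, 1 → $t3=91^1=90
sub $t4, $t4, 1 → $t4=2-1=1
cmp $t4, 0  (cmp 1,0)
bne L2: taken
add $t3, $t3, 19 → $t3=90+19=109
xor $t3, $t3, 1 → $t3=109^1=108
sub $t4, $t4, 1 → $t4=1-1=0
cmp $t4, 0  (cmp 0,0)
bne L2: not taken
add $t3, $t3, 7 → $t3=108+7=115
halt.

115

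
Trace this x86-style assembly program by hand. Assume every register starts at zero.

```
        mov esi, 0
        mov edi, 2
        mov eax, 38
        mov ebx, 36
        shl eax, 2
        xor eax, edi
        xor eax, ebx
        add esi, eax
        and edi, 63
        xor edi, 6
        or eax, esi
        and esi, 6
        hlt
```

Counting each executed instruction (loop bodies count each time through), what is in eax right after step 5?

after mov esi, 0: esi=0
after mov edi, 2: edi=2
after mov eax, 38: eax=38
after mov ebx, 36: ebx=36
after shl eax, 2: eax=38<<2=152
After step 5: eax = 152.

152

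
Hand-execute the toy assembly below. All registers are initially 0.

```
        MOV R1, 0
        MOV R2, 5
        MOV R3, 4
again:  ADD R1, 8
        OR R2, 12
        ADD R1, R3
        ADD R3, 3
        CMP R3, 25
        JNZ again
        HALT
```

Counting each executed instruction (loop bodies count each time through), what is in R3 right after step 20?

13

MOV R1, 0 → R1=0
MOV R2, 5 → R2=5
MOV R3, 4 → R3=4
ADD R1, 8 → R1=0+8=8
OR R2, 12 → R2=5|12=13
ADD R1, R3 → R1=8+4=12
ADD R3, 3 → R3=4+3=7
CMP R3, 25  (cmp 7,25)
JNZ again: taken
ADD R1, 8 → R1=12+8=20
OR R2, 12 → R2=13|12=13
ADD R1, R3 → R1=20+7=27
ADD R3, 3 → R3=7+3=10
CMP R3, 25  (cmp 10,25)
JNZ again: taken
ADD R1, 8 → R1=27+8=35
OR R2, 12 → R2=13|12=13
ADD R1, R3 → R1=35+10=45
ADD R3, 3 → R3=10+3=13
CMP R3, 25  (cmp 13,25)
After step 20: R3 = 13.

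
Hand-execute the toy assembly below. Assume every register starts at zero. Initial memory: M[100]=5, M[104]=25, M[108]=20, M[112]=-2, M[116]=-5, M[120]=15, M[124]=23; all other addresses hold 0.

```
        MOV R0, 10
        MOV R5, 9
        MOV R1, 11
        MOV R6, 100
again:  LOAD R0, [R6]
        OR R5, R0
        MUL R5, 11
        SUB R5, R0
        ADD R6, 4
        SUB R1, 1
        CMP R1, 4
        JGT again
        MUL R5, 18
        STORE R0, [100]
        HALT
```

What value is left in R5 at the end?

MOV R0, 10 → R0=10
MOV R5, 9 → R5=9
MOV R1, 11 → R1=11
MOV R6, 100 → R6=100
LOAD R0, [R6] → R0=M[100]=5
OR R5, R0 → R5=9|5=13
MUL R5, 11 → R5=13*11=143
SUB R5, R0 → R5=143-5=138
ADD R6, 4 → R6=100+4=104
SUB R1, 1 → R1=11-1=10
CMP R1, 4  (cmp 10,4)
JGT again: taken
LOAD R0, [R6] → R0=M[104]=25
OR R5, R0 → R5=138|25=155
MUL R5, 11 → R5=155*11=1705
SUB R5, R0 → R5=1705-25=1680
ADD R6, 4 → R6=104+4=108
SUB R1, 1 → R1=10-1=9
CMP R1, 4  (cmp 9,4)
JGT again: taken
LOAD R0, [R6] → R0=M[108]=20
OR R5, R0 → R5=1680|20=1684
MUL R5, 11 → R5=1684*11=18524
SUB R5, R0 → R5=18524-20=18504
ADD R6, 4 → R6=108+4=112
SUB R1, 1 → R1=9-1=8
CMP R1, 4  (cmp 8,4)
JGT again: taken
LOAD R0, [R6] → R0=M[112]=-2
OR R5, R0 → R5=18504|(-2)=-2
MUL R5, 11 → R5=(-2)*11=-22
SUB R5, R0 → R5=(-22)-(-2)=-20
ADD R6, 4 → R6=112+4=116
SUB R1, 1 → R1=8-1=7
CMP R1, 4  (cmp 7,4)
JGT again: taken
LOAD R0, [R6] → R0=M[116]=-5
OR R5, R0 → R5=(-20)|(-5)=-1
MUL R5, 11 → R5=(-1)*11=-11
SUB R5, R0 → R5=(-11)-(-5)=-6
ADD R6, 4 → R6=116+4=120
SUB R1, 1 → R1=7-1=6
CMP R1, 4  (cmp 6,4)
JGT again: taken
LOAD R0, [R6] → R0=M[120]=15
OR R5, R0 → R5=(-6)|15=-1
MUL R5, 11 → R5=(-1)*11=-11
SUB R5, R0 → R5=(-11)-15=-26
ADD R6, 4 → R6=120+4=124
SUB R1, 1 → R1=6-1=5
CMP R1, 4  (cmp 5,4)
JGT again: taken
LOAD R0, [R6] → R0=M[124]=23
OR R5, R0 → R5=(-26)|23=-9
MUL R5, 11 → R5=(-9)*11=-99
SUB R5, R0 → R5=(-99)-23=-122
ADD R6, 4 → R6=124+4=128
SUB R1, 1 → R1=5-1=4
CMP R1, 4  (cmp 4,4)
JGT again: not taken
MUL R5, 18 → R5=(-122)*18=-2196
STORE R0, [100] → M[100]=23
halt.

-2196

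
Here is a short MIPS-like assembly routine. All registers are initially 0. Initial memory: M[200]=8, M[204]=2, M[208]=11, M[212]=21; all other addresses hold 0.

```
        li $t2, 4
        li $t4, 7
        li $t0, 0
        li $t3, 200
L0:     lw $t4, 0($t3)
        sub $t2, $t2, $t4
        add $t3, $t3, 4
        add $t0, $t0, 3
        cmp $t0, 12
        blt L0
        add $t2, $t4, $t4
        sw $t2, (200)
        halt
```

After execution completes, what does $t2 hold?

after li $t2, 4: $t2=4
after li $t4, 7: $t4=7
after li $t0, 0: $t0=0
after li $t3, 200: $t3=200
after lw $t4, 0($t3): $t4=M[200]=8
after sub $t2, $t2, $t4: $t2=4-8=-4
after add $t3, $t3, 4: $t3=200+4=204
after add $t0, $t0, 3: $t0=0+3=3
cmp $t0, 12  (cmp 3,12)
blt L0: taken
after lw $t4, 0($t3): $t4=M[204]=2
after sub $t2, $t2, $t4: $t2=(-4)-2=-6
after add $t3, $t3, 4: $t3=204+4=208
after add $t0, $t0, 3: $t0=3+3=6
cmp $t0, 12  (cmp 6,12)
blt L0: taken
after lw $t4, 0($t3): $t4=M[208]=11
after sub $t2, $t2, $t4: $t2=(-6)-11=-17
after add $t3, $t3, 4: $t3=208+4=212
after add $t0, $t0, 3: $t0=6+3=9
cmp $t0, 12  (cmp 9,12)
blt L0: taken
after lw $t4, 0($t3): $t4=M[212]=21
after sub $t2, $t2, $t4: $t2=(-17)-21=-38
after add $t3, $t3, 4: $t3=212+4=216
after add $t0, $t0, 3: $t0=9+3=12
cmp $t0, 12  (cmp 12,12)
blt L0: not taken
after add $t2, $t4, $t4: $t2=21+21=42
sw $t2, (200) → M[200]=42
halt.

42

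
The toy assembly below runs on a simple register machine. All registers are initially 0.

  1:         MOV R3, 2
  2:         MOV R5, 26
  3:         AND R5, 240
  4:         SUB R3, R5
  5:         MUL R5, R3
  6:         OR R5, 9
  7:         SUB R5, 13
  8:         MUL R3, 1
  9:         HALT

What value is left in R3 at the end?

-14

MOV R3, 2 → R3=2
MOV R5, 26 → R5=26
AND R5, 240 → R5=26&240=16
SUB R3, R5 → R3=2-16=-14
MUL R5, R3 → R5=16*(-14)=-224
OR R5, 9 → R5=(-224)|9=-215
SUB R5, 13 → R5=(-215)-13=-228
MUL R3, 1 → R3=(-14)*1=-14
halt.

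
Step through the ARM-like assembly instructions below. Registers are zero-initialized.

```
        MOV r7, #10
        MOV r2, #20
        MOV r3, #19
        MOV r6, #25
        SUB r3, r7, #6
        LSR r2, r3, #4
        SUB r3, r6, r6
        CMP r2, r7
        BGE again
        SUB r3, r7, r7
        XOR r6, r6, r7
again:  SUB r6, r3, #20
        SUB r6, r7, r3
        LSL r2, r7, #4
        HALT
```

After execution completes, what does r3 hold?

0

r7=10
r2=20
r3=19
r6=25
r3=10-6=4
r2=4>>4=0
r3=25-25=0
CMP r2, r7  (cmp 0,10)
BGE again: not taken
r3=10-10=0
r6=25^10=19
r6=0-20=-20
r6=10-0=10
r2=10<<4=160
halt.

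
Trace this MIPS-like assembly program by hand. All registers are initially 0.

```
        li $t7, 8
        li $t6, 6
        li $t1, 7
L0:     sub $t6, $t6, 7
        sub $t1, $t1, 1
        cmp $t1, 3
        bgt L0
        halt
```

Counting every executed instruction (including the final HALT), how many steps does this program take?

20

$t7=8
$t6=6
$t1=7
$t6=6-7=-1
$t1=7-1=6
cmp $t1, 3  (cmp 6,3)
bgt L0: taken
$t6=(-1)-7=-8
$t1=6-1=5
cmp $t1, 3  (cmp 5,3)
bgt L0: taken
$t6=(-8)-7=-15
$t1=5-1=4
cmp $t1, 3  (cmp 4,3)
bgt L0: taken
$t6=(-15)-7=-22
$t1=4-1=3
cmp $t1, 3  (cmp 3,3)
bgt L0: not taken
halt.
Total executed instructions: 20.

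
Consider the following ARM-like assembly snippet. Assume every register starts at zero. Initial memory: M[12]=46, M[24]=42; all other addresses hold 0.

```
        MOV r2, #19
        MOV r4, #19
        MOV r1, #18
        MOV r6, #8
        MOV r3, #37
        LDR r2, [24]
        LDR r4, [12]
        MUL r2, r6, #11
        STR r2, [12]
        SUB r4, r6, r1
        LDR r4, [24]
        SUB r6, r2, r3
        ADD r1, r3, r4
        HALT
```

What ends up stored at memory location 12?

88

after MOV r2, #19: r2=19
after MOV r4, #19: r4=19
after MOV r1, #18: r1=18
after MOV r6, #8: r6=8
after MOV r3, #37: r3=37
after LDR r2, [24]: r2=M[24]=42
after LDR r4, [12]: r4=M[12]=46
after MUL r2, r6, #11: r2=8*11=88
STR r2, [12] → M[12]=88
after SUB r4, r6, r1: r4=8-18=-10
after LDR r4, [24]: r4=M[24]=42
after SUB r6, r2, r3: r6=88-37=51
after ADD r1, r3, r4: r1=37+42=79
halt.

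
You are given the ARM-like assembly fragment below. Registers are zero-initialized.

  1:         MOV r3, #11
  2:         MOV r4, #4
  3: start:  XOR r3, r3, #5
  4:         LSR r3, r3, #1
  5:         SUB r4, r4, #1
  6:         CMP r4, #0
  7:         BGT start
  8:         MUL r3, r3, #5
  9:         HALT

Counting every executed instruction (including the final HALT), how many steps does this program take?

24

after MOV r3, #11: r3=11
after MOV r4, #4: r4=4
after XOR r3, r3, #5: r3=11^5=14
after LSR r3, r3, #1: r3=14>>1=7
after SUB r4, r4, #1: r4=4-1=3
CMP r4, #0  (cmp 3,0)
BGT start: taken
after XOR r3, r3, #5: r3=7^5=2
after LSR r3, r3, #1: r3=2>>1=1
after SUB r4, r4, #1: r4=3-1=2
CMP r4, #0  (cmp 2,0)
BGT start: taken
after XOR r3, r3, #5: r3=1^5=4
after LSR r3, r3, #1: r3=4>>1=2
after SUB r4, r4, #1: r4=2-1=1
CMP r4, #0  (cmp 1,0)
BGT start: taken
after XOR r3, r3, #5: r3=2^5=7
after LSR r3, r3, #1: r3=7>>1=3
after SUB r4, r4, #1: r4=1-1=0
CMP r4, #0  (cmp 0,0)
BGT start: not taken
after MUL r3, r3, #5: r3=3*5=15
halt.
Total executed instructions: 24.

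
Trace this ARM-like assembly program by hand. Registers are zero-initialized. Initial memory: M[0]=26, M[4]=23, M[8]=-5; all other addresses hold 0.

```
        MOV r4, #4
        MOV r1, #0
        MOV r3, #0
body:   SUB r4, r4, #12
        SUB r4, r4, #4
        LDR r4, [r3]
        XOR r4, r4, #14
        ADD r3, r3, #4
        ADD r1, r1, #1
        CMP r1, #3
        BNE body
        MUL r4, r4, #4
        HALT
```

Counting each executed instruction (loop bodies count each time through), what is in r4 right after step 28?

-44

after MOV r4, #4: r4=4
after MOV r1, #0: r1=0
after MOV r3, #0: r3=0
after SUB r4, r4, #12: r4=4-12=-8
after SUB r4, r4, #4: r4=(-8)-4=-12
after LDR r4, [r3]: r4=M[0]=26
after XOR r4, r4, #14: r4=26^14=20
after ADD r3, r3, #4: r3=0+4=4
after ADD r1, r1, #1: r1=0+1=1
CMP r1, #3  (cmp 1,3)
BNE body: taken
after SUB r4, r4, #12: r4=20-12=8
after SUB r4, r4, #4: r4=8-4=4
after LDR r4, [r3]: r4=M[4]=23
after XOR r4, r4, #14: r4=23^14=25
after ADD r3, r3, #4: r3=4+4=8
after ADD r1, r1, #1: r1=1+1=2
CMP r1, #3  (cmp 2,3)
BNE body: taken
after SUB r4, r4, #12: r4=25-12=13
after SUB r4, r4, #4: r4=13-4=9
after LDR r4, [r3]: r4=M[8]=-5
after XOR r4, r4, #14: r4=(-5)^14=-11
after ADD r3, r3, #4: r3=8+4=12
after ADD r1, r1, #1: r1=2+1=3
CMP r1, #3  (cmp 3,3)
BNE body: not taken
after MUL r4, r4, #4: r4=(-11)*4=-44
After step 28: r4 = -44.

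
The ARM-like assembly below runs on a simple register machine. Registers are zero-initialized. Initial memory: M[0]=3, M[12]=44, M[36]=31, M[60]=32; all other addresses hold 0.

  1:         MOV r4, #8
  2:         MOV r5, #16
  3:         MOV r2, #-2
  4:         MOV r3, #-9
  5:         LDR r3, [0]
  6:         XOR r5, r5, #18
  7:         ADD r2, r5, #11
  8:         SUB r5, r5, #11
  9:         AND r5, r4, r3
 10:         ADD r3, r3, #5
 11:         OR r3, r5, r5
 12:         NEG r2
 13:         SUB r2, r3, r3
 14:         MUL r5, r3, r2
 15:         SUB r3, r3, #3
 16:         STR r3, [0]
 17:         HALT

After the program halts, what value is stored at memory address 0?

MOV r4, #8 → r4=8
MOV r5, #16 → r5=16
MOV r2, #-2 → r2=-2
MOV r3, #-9 → r3=-9
LDR r3, [0] → r3=M[0]=3
XOR r5, r5, #18 → r5=16^18=2
ADD r2, r5, #11 → r2=2+11=13
SUB r5, r5, #11 → r5=2-11=-9
AND r5, r4, r3 → r5=8&3=0
ADD r3, r3, #5 → r3=3+5=8
OR r3, r5, r5 → r3=0|0=0
NEG r2 → r2=-(13)=-13
SUB r2, r3, r3 → r2=0-0=0
MUL r5, r3, r2 → r5=0*0=0
SUB r3, r3, #3 → r3=0-3=-3
STR r3, [0] → M[0]=-3
halt.

-3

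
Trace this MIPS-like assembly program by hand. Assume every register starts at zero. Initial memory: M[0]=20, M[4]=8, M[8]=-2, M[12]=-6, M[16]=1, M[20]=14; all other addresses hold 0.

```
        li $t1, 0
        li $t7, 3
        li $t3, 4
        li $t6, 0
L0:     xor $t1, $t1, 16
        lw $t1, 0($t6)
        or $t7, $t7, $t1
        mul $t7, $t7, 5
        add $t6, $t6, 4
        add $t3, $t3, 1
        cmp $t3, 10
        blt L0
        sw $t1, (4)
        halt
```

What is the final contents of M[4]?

14

li $t1, 0 → $t1=0
li $t7, 3 → $t7=3
li $t3, 4 → $t3=4
li $t6, 0 → $t6=0
xor $t1, $t1, 16 → $t1=0^16=16
lw $t1, 0($t6) → $t1=M[0]=20
or $t7, $t7, $t1 → $t7=3|20=23
mul $t7, $t7, 5 → $t7=23*5=115
add $t6, $t6, 4 → $t6=0+4=4
add $t3, $t3, 1 → $t3=4+1=5
cmp $t3, 10  (cmp 5,10)
blt L0: taken
xor $t1, $t1, 16 → $t1=20^16=4
lw $t1, 0($t6) → $t1=M[4]=8
or $t7, $t7, $t1 → $t7=115|8=123
mul $t7, $t7, 5 → $t7=123*5=615
add $t6, $t6, 4 → $t6=4+4=8
add $t3, $t3, 1 → $t3=5+1=6
cmp $t3, 10  (cmp 6,10)
blt L0: taken
xor $t1, $t1, 16 → $t1=8^16=24
lw $t1, 0($t6) → $t1=M[8]=-2
or $t7, $t7, $t1 → $t7=615|(-2)=-1
mul $t7, $t7, 5 → $t7=(-1)*5=-5
add $t6, $t6, 4 → $t6=8+4=12
add $t3, $t3, 1 → $t3=6+1=7
cmp $t3, 10  (cmp 7,10)
blt L0: taken
xor $t1, $t1, 16 → $t1=(-2)^16=-18
lw $t1, 0($t6) → $t1=M[12]=-6
or $t7, $t7, $t1 → $t7=(-5)|(-6)=-5
mul $t7, $t7, 5 → $t7=(-5)*5=-25
add $t6, $t6, 4 → $t6=12+4=16
add $t3, $t3, 1 → $t3=7+1=8
cmp $t3, 10  (cmp 8,10)
blt L0: taken
xor $t1, $t1, 16 → $t1=(-6)^16=-22
lw $t1, 0($t6) → $t1=M[16]=1
or $t7, $t7, $t1 → $t7=(-25)|1=-25
mul $t7, $t7, 5 → $t7=(-25)*5=-125
add $t6, $t6, 4 → $t6=16+4=20
add $t3, $t3, 1 → $t3=8+1=9
cmp $t3, 10  (cmp 9,10)
blt L0: taken
xor $t1, $t1, 16 → $t1=1^16=17
lw $t1, 0($t6) → $t1=M[20]=14
or $t7, $t7, $t1 → $t7=(-125)|14=-113
mul $t7, $t7, 5 → $t7=(-113)*5=-565
add $t6, $t6, 4 → $t6=20+4=24
add $t3, $t3, 1 → $t3=9+1=10
cmp $t3, 10  (cmp 10,10)
blt L0: not taken
sw $t1, (4) → M[4]=14
halt.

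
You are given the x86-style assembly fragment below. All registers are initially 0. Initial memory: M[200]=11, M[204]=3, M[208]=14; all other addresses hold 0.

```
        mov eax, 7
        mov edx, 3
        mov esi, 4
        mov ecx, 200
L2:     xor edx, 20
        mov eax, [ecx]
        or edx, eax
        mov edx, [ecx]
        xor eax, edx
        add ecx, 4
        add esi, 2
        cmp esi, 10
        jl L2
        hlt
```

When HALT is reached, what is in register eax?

0

mov eax, 7 → eax=7
mov edx, 3 → edx=3
mov esi, 4 → esi=4
mov ecx, 200 → ecx=200
xor edx, 20 → edx=3^20=23
mov eax, [ecx] → eax=M[200]=11
or edx, eax → edx=23|11=31
mov edx, [ecx] → edx=M[200]=11
xor eax, edx → eax=11^11=0
add ecx, 4 → ecx=200+4=204
add esi, 2 → esi=4+2=6
cmp esi, 10  (cmp 6,10)
jl L2: taken
xor edx, 20 → edx=11^20=31
mov eax, [ecx] → eax=M[204]=3
or edx, eax → edx=31|3=31
mov edx, [ecx] → edx=M[204]=3
xor eax, edx → eax=3^3=0
add ecx, 4 → ecx=204+4=208
add esi, 2 → esi=6+2=8
cmp esi, 10  (cmp 8,10)
jl L2: taken
xor edx, 20 → edx=3^20=23
mov eax, [ecx] → eax=M[208]=14
or edx, eax → edx=23|14=31
mov edx, [ecx] → edx=M[208]=14
xor eax, edx → eax=14^14=0
add ecx, 4 → ecx=208+4=212
add esi, 2 → esi=8+2=10
cmp esi, 10  (cmp 10,10)
jl L2: not taken
halt.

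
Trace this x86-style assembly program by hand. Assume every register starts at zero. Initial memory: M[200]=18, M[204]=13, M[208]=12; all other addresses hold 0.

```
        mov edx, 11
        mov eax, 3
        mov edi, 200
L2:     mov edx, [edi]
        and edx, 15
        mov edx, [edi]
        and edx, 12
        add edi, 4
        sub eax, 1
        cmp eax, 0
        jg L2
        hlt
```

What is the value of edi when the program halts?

after mov edx, 11: edx=11
after mov eax, 3: eax=3
after mov edi, 200: edi=200
after mov edx, [edi]: edx=M[200]=18
after and edx, 15: edx=18&15=2
after mov edx, [edi]: edx=M[200]=18
after and edx, 12: edx=18&12=0
after add edi, 4: edi=200+4=204
after sub eax, 1: eax=3-1=2
cmp eax, 0  (cmp 2,0)
jg L2: taken
after mov edx, [edi]: edx=M[204]=13
after and edx, 15: edx=13&15=13
after mov edx, [edi]: edx=M[204]=13
after and edx, 12: edx=13&12=12
after add edi, 4: edi=204+4=208
after sub eax, 1: eax=2-1=1
cmp eax, 0  (cmp 1,0)
jg L2: taken
after mov edx, [edi]: edx=M[208]=12
after and edx, 15: edx=12&15=12
after mov edx, [edi]: edx=M[208]=12
after and edx, 12: edx=12&12=12
after add edi, 4: edi=208+4=212
after sub eax, 1: eax=1-1=0
cmp eax, 0  (cmp 0,0)
jg L2: not taken
halt.

212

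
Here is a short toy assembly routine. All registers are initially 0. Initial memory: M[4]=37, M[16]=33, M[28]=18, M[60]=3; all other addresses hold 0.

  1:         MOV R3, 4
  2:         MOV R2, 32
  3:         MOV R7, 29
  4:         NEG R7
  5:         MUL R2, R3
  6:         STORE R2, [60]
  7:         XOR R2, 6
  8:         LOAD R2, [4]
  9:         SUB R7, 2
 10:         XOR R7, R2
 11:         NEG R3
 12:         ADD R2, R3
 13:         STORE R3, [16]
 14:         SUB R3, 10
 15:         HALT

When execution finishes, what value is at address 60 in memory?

128

after MOV R3, 4: R3=4
after MOV R2, 32: R2=32
after MOV R7, 29: R7=29
after NEG R7: R7=-(29)=-29
after MUL R2, R3: R2=32*4=128
STORE R2, [60] → M[60]=128
after XOR R2, 6: R2=128^6=134
after LOAD R2, [4]: R2=M[4]=37
after SUB R7, 2: R7=(-29)-2=-31
after XOR R7, R2: R7=(-31)^37=-60
after NEG R3: R3=-(4)=-4
after ADD R2, R3: R2=37+(-4)=33
STORE R3, [16] → M[16]=-4
after SUB R3, 10: R3=(-4)-10=-14
halt.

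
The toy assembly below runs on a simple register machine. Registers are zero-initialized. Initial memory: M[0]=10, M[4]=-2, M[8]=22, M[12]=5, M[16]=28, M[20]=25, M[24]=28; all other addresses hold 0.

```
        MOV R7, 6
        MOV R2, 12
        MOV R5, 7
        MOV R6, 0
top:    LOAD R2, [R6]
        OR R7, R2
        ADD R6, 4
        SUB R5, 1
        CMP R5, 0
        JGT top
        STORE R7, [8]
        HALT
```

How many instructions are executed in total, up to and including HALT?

after MOV R7, 6: R7=6
after MOV R2, 12: R2=12
after MOV R5, 7: R5=7
after MOV R6, 0: R6=0
after LOAD R2, [R6]: R2=M[0]=10
after OR R7, R2: R7=6|10=14
after ADD R6, 4: R6=0+4=4
after SUB R5, 1: R5=7-1=6
CMP R5, 0  (cmp 6,0)
JGT top: taken
after LOAD R2, [R6]: R2=M[4]=-2
after OR R7, R2: R7=14|(-2)=-2
after ADD R6, 4: R6=4+4=8
after SUB R5, 1: R5=6-1=5
CMP R5, 0  (cmp 5,0)
JGT top: taken
after LOAD R2, [R6]: R2=M[8]=22
after OR R7, R2: R7=(-2)|22=-2
after ADD R6, 4: R6=8+4=12
after SUB R5, 1: R5=5-1=4
CMP R5, 0  (cmp 4,0)
JGT top: taken
after LOAD R2, [R6]: R2=M[12]=5
after OR R7, R2: R7=(-2)|5=-1
after ADD R6, 4: R6=12+4=16
after SUB R5, 1: R5=4-1=3
CMP R5, 0  (cmp 3,0)
JGT top: taken
after LOAD R2, [R6]: R2=M[16]=28
after OR R7, R2: R7=(-1)|28=-1
after ADD R6, 4: R6=16+4=20
after SUB R5, 1: R5=3-1=2
CMP R5, 0  (cmp 2,0)
JGT top: taken
after LOAD R2, [R6]: R2=M[20]=25
after OR R7, R2: R7=(-1)|25=-1
after ADD R6, 4: R6=20+4=24
after SUB R5, 1: R5=2-1=1
CMP R5, 0  (cmp 1,0)
JGT top: taken
after LOAD R2, [R6]: R2=M[24]=28
after OR R7, R2: R7=(-1)|28=-1
after ADD R6, 4: R6=24+4=28
after SUB R5, 1: R5=1-1=0
CMP R5, 0  (cmp 0,0)
JGT top: not taken
STORE R7, [8] → M[8]=-1
halt.
Total executed instructions: 48.

48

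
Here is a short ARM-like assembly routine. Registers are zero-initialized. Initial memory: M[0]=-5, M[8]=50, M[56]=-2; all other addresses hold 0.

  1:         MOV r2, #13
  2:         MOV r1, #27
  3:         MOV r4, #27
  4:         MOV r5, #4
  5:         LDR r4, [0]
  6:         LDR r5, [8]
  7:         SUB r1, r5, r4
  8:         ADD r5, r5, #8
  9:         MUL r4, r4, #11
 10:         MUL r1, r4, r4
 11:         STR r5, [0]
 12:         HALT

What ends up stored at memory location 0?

58

MOV r2, #13 → r2=13
MOV r1, #27 → r1=27
MOV r4, #27 → r4=27
MOV r5, #4 → r5=4
LDR r4, [0] → r4=M[0]=-5
LDR r5, [8] → r5=M[8]=50
SUB r1, r5, r4 → r1=50-(-5)=55
ADD r5, r5, #8 → r5=50+8=58
MUL r4, r4, #11 → r4=(-5)*11=-55
MUL r1, r4, r4 → r1=(-55)*(-55)=3025
STR r5, [0] → M[0]=58
halt.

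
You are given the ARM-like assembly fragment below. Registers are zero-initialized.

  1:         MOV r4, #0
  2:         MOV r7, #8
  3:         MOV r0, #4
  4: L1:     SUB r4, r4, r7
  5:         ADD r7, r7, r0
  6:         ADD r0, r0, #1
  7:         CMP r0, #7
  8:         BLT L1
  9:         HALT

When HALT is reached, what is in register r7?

MOV r4, #0 → r4=0
MOV r7, #8 → r7=8
MOV r0, #4 → r0=4
SUB r4, r4, r7 → r4=0-8=-8
ADD r7, r7, r0 → r7=8+4=12
ADD r0, r0, #1 → r0=4+1=5
CMP r0, #7  (cmp 5,7)
BLT L1: taken
SUB r4, r4, r7 → r4=(-8)-12=-20
ADD r7, r7, r0 → r7=12+5=17
ADD r0, r0, #1 → r0=5+1=6
CMP r0, #7  (cmp 6,7)
BLT L1: taken
SUB r4, r4, r7 → r4=(-20)-17=-37
ADD r7, r7, r0 → r7=17+6=23
ADD r0, r0, #1 → r0=6+1=7
CMP r0, #7  (cmp 7,7)
BLT L1: not taken
halt.

23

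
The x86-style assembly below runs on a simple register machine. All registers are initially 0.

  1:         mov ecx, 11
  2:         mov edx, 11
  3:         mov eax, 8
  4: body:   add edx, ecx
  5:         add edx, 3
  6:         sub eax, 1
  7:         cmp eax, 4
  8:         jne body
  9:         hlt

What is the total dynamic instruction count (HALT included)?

24

ecx=11
edx=11
eax=8
edx=11+11=22
edx=22+3=25
eax=8-1=7
cmp eax, 4  (cmp 7,4)
jne body: taken
edx=25+11=36
edx=36+3=39
eax=7-1=6
cmp eax, 4  (cmp 6,4)
jne body: taken
edx=39+11=50
edx=50+3=53
eax=6-1=5
cmp eax, 4  (cmp 5,4)
jne body: taken
edx=53+11=64
edx=64+3=67
eax=5-1=4
cmp eax, 4  (cmp 4,4)
jne body: not taken
halt.
Total executed instructions: 24.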